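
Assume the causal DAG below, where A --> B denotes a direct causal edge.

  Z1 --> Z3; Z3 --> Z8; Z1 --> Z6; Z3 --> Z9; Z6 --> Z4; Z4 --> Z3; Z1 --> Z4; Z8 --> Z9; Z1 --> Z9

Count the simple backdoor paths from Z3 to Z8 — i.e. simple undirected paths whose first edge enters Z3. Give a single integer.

3

A backdoor path from Z3 to Z8 is any simple undirected path whose first edge points into Z3 (i.e. leaves Z3 via a parent).
Parents of Z3: {Z1, Z4}.
Enumerating:
  P1: Z3 <- Z1 -> Z9 <- Z8
  P2: Z3 <- Z4 <- Z1 -> Z9 <- Z8
  P3: Z3 <- Z4 <- Z6 <- Z1 -> Z9 <- Z8
That exhausts the simple backdoor paths. Count: 3.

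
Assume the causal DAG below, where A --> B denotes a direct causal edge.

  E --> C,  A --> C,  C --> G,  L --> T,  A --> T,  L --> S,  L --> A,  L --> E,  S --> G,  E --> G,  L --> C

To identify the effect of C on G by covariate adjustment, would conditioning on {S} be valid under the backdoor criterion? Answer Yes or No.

Backdoor paths from C to G (paths whose first edge points into C):
  P1: C <- L -> S -> G
  P2: C <- L -> E -> G
  P3: C <- A <- L -> S -> G
  P4: C <- A <- L -> E -> G
  P5: C <- A -> T <- L -> S -> G
  P6: C <- A -> T <- L -> E -> G
  P7: C <- E <- L -> S -> G
  P8: C <- E -> G
Condition 1 (no descendant of C in the set): holds — descendants of C are {G}; none are in {S}.
Condition 2 (every backdoor path blocked by {S}):
  P1: blocked at chain node S ∈ conditioning set.
  P2: open — no interior node is in the conditioning set.
  P3: blocked at chain node S ∈ conditioning set.
  P4: open — no interior node is in the conditioning set.
  P5: blocked at collider T (neither it nor any descendant is in the conditioning set).
  P6: blocked at collider T (neither it nor any descendant is in the conditioning set).
  P7: blocked at chain node S ∈ conditioning set.
  P8: open — no interior node is in the conditioning set.
{S} does not satisfy the backdoor criterion.

No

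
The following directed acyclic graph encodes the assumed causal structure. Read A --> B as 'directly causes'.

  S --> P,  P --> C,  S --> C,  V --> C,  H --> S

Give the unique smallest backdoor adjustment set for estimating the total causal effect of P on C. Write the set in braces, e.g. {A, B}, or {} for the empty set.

{S}

Variables eligible for adjustment (non-descendants of P, excluding P and C): {H, S, V}.
Backdoor paths from P to C:
  P1: P <- S -> C
The empty set is not sufficient: P1 (P <- S -> C) has no collider blocking it and no conditioned non-collider, so it is open.
Try {S}:
  P1: blocked at fork node S ∈ conditioning set.
{S} contains no descendant of P and blocks every backdoor path.
No other singleton works — e.g. {H} leaves P1 open — so {S} is the unique smallest valid adjustment set.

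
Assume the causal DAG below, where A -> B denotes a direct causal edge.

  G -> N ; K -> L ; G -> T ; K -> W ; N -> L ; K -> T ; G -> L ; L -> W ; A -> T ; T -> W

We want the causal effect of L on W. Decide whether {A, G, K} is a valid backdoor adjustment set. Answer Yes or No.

Backdoor paths from L to W (paths whose first edge points into L):
  P1: L <- K -> T -> W
  P2: L <- K -> W
  P3: L <- G -> T <- K -> W
  P4: L <- G -> T -> W
  P5: L <- N <- G -> T <- K -> W
  P6: L <- N <- G -> T -> W
Condition 1 (no descendant of L in the set): holds — descendants of L are {W}; none are in {A, G, K}.
Condition 2 (every backdoor path blocked by {A, G, K}):
  P1: blocked at fork node K ∈ conditioning set.
  P2: blocked at fork node K ∈ conditioning set.
  P3: blocked at fork node G ∈ conditioning set.
  P4: blocked at fork node G ∈ conditioning set.
  P5: blocked at fork node G ∈ conditioning set.
  P6: blocked at fork node G ∈ conditioning set.
{A, G, K} satisfies the backdoor criterion.

Yes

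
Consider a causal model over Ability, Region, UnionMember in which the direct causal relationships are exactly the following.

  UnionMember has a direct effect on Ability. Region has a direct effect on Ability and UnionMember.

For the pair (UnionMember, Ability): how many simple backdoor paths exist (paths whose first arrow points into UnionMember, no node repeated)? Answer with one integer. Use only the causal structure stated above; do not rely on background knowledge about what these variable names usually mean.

A backdoor path from UnionMember to Ability is any simple undirected path whose first edge points into UnionMember (i.e. leaves UnionMember via a parent).
Parents of UnionMember: {Region}.
Enumerating:
  P1: UnionMember <- Region -> Ability
That exhausts the simple backdoor paths. Count: 1.

1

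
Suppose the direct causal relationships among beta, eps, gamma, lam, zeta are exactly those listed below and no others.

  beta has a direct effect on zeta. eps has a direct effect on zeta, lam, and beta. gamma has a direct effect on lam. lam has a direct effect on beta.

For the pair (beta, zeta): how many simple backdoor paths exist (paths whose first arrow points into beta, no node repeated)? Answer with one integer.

2

A backdoor path from beta to zeta is any simple undirected path whose first edge points into beta (i.e. leaves beta via a parent).
Parents of beta: {eps, lam}.
Enumerating:
  P1: beta <- eps -> zeta
  P2: beta <- lam <- eps -> zeta
That exhausts the simple backdoor paths. Count: 2.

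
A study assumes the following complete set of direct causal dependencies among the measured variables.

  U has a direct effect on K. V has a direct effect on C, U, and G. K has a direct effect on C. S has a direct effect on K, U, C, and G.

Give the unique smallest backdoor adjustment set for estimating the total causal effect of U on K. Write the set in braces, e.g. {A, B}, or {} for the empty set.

{S}

Variables eligible for adjustment (non-descendants of U, excluding U and K): {G, S, V}.
Backdoor paths from U to K:
  P1: U <- V -> G <- S -> K
  P2: U <- V -> G <- S -> C <- K
  P3: U <- V -> C <- S -> K
  P4: U <- V -> C <- K
  P5: U <- S -> G <- V -> C <- K
  P6: U <- S -> K
  P7: U <- S -> C <- K
The empty set is not sufficient: P6 (U <- S -> K) has no collider blocking it and no conditioned non-collider, so it is open.
Try {S}:
  P1: blocked at collider G (neither it nor any descendant is in the conditioning set).
  P2: blocked at collider G (neither it nor any descendant is in the conditioning set).
  P3: blocked at collider C (neither it nor any descendant is in the conditioning set).
  P4: blocked at collider C (neither it nor any descendant is in the conditioning set).
  P5: blocked at fork node S ∈ conditioning set.
  P6: blocked at fork node S ∈ conditioning set.
  P7: blocked at fork node S ∈ conditioning set.
{S} contains no descendant of U and blocks every backdoor path.
No other singleton works — e.g. {V} leaves P6 open — so {S} is the unique smallest valid adjustment set.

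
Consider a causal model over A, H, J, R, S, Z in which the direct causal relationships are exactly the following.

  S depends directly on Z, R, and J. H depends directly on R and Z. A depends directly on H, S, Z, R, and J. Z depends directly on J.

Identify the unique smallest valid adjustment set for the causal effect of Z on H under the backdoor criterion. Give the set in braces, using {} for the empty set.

Variables eligible for adjustment (non-descendants of Z, excluding Z and H): {J, R}.
Backdoor paths from Z to H:
  P1: Z <- J -> S <- R -> H
  P2: Z <- J -> S <- R -> A <- H
  P3: Z <- J -> S -> A <- R -> H
  P4: Z <- J -> S -> A <- H
  P5: Z <- J -> A <- R -> H
  P6: Z <- J -> A <- H
  P7: Z <- J -> A <- S <- R -> H
Each backdoor path contains an unconditioned collider, so every path is already blocked with the empty conditioning set:
  P1: blocked at collider S (neither it nor any descendant is in the conditioning set).
  P2: blocked at collider S (neither it nor any descendant is in the conditioning set).
  P3: blocked at collider A (neither it nor any descendant is in the conditioning set).
  P4: blocked at collider A (neither it nor any descendant is in the conditioning set).
  P5: blocked at collider A (neither it nor any descendant is in the conditioning set).
  P6: blocked at collider A (neither it nor any descendant is in the conditioning set).
  P7: blocked at collider A (neither it nor any descendant is in the conditioning set).
The empty set is therefore the unique smallest valid set.

{}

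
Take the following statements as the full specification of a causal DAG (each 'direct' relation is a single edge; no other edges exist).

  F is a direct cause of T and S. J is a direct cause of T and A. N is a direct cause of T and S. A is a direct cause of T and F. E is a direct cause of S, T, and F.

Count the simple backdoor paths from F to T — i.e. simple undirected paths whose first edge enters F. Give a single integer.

4

A backdoor path from F to T is any simple undirected path whose first edge points into F (i.e. leaves F via a parent).
Parents of F: {A, E}.
Enumerating:
  P1: F <- E -> T
  P2: F <- E -> S <- N -> T
  P3: F <- A <- J -> T
  P4: F <- A -> T
That exhausts the simple backdoor paths. Count: 4.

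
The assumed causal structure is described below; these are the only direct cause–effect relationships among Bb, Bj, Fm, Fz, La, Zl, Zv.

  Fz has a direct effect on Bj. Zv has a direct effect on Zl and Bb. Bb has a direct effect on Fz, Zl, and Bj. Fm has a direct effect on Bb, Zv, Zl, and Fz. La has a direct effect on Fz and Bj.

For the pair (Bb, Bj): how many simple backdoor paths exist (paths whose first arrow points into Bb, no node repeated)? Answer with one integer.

6

A backdoor path from Bb to Bj is any simple undirected path whose first edge points into Bb (i.e. leaves Bb via a parent).
Parents of Bb: {Fm, Zv}.
Enumerating:
  P1: Bb <- Fm -> Fz <- La -> Bj
  P2: Bb <- Fm -> Fz -> Bj
  P3: Bb <- Zv <- Fm -> Fz <- La -> Bj
  P4: Bb <- Zv <- Fm -> Fz -> Bj
  P5: Bb <- Zv -> Zl <- Fm -> Fz <- La -> Bj
  P6: Bb <- Zv -> Zl <- Fm -> Fz -> Bj
That exhausts the simple backdoor paths. Count: 6.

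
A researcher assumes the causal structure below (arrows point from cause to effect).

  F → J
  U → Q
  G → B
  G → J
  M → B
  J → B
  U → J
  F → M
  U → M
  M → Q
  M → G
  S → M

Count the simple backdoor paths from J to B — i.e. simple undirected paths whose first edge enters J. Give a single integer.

A backdoor path from J to B is any simple undirected path whose first edge points into J (i.e. leaves J via a parent).
Parents of J: {F, G, U}.
Enumerating:
  P1: J <- U -> M -> G -> B
  P2: J <- U -> M -> B
  P3: J <- U -> Q <- M -> G -> B
  P4: J <- U -> Q <- M -> B
  P5: J <- F -> M -> G -> B
  P6: J <- F -> M -> B
  P7: J <- G <- M -> B
  P8: J <- G -> B
That exhausts the simple backdoor paths. Count: 8.

8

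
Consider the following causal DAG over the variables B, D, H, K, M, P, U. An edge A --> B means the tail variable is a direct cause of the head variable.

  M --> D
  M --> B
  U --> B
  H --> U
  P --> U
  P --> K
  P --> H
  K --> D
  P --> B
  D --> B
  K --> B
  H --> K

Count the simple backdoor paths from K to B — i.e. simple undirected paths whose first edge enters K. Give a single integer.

7

A backdoor path from K to B is any simple undirected path whose first edge points into K (i.e. leaves K via a parent).
Parents of K: {H, P}.
Enumerating:
  P1: K <- P -> H -> U -> B
  P2: K <- P -> U -> B
  P3: K <- P -> B
  P4: K <- H <- P -> U -> B
  P5: K <- H <- P -> B
  P6: K <- H -> U <- P -> B
  P7: K <- H -> U -> B
That exhausts the simple backdoor paths. Count: 7.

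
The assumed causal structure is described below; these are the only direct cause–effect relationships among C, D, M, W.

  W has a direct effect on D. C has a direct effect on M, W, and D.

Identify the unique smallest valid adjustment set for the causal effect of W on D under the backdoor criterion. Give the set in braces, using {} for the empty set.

Variables eligible for adjustment (non-descendants of W, excluding W and D): {C, M}.
Backdoor paths from W to D:
  P1: W <- C -> D
The empty set is not sufficient: P1 (W <- C -> D) has no collider blocking it and no conditioned non-collider, so it is open.
Try {C}:
  P1: blocked at fork node C ∈ conditioning set.
{C} contains no descendant of W and blocks every backdoor path.
No other singleton works — e.g. {M} leaves P1 open — so {C} is the unique smallest valid adjustment set.

{C}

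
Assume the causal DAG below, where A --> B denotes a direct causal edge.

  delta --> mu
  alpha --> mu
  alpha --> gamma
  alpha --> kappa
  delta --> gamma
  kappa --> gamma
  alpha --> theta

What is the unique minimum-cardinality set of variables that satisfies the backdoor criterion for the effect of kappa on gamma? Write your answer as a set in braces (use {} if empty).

{alpha}

Variables eligible for adjustment (non-descendants of kappa, excluding kappa and gamma): {alpha, delta, mu, theta}.
Backdoor paths from kappa to gamma:
  P1: kappa <- alpha -> gamma
  P2: kappa <- alpha -> mu <- delta -> gamma
The empty set is not sufficient: P1 (kappa <- alpha -> gamma) has no collider blocking it and no conditioned non-collider, so it is open.
Try {alpha}:
  P1: blocked at fork node alpha ∈ conditioning set.
  P2: blocked at fork node alpha ∈ conditioning set.
{alpha} contains no descendant of kappa and blocks every backdoor path.
No other singleton works — e.g. {delta} leaves P1 open — so {alpha} is the unique smallest valid adjustment set.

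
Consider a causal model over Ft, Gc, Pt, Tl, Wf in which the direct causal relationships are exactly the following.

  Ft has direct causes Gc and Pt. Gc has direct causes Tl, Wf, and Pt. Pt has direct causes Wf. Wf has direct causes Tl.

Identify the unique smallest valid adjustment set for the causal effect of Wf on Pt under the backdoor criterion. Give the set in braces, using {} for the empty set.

Variables eligible for adjustment (non-descendants of Wf, excluding Wf and Pt): {Tl}.
Backdoor paths from Wf to Pt:
  P1: Wf <- Tl -> Gc <- Pt
  P2: Wf <- Tl -> Gc -> Ft <- Pt
Each backdoor path contains an unconditioned collider, so every path is already blocked with the empty conditioning set:
  P1: blocked at collider Gc (neither it nor any descendant is in the conditioning set).
  P2: blocked at collider Ft (neither it nor any descendant is in the conditioning set).
The empty set is therefore the unique smallest valid set.

{}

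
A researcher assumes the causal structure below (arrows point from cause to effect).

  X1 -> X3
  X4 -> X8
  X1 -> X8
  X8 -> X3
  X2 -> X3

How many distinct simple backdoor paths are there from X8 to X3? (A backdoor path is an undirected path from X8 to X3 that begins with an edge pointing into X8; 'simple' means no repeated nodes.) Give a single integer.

1

A backdoor path from X8 to X3 is any simple undirected path whose first edge points into X8 (i.e. leaves X8 via a parent).
Parents of X8: {X1, X4}.
Enumerating:
  P1: X8 <- X1 -> X3
That exhausts the simple backdoor paths. Count: 1.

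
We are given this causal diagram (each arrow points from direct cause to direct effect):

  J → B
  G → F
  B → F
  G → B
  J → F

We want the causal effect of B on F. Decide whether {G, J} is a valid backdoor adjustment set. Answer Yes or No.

Yes

Backdoor paths from B to F (paths whose first edge points into B):
  P1: B <- J -> F
  P2: B <- G -> F
Condition 1 (no descendant of B in the set): holds — descendants of B are {F}; none are in {G, J}.
Condition 2 (every backdoor path blocked by {G, J}):
  P1: blocked at fork node J ∈ conditioning set.
  P2: blocked at fork node G ∈ conditioning set.
{G, J} satisfies the backdoor criterion.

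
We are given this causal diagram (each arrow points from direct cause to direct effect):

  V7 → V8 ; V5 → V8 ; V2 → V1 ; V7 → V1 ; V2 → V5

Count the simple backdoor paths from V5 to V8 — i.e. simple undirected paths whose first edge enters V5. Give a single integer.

1

A backdoor path from V5 to V8 is any simple undirected path whose first edge points into V5 (i.e. leaves V5 via a parent).
Parents of V5: {V2}.
Enumerating:
  P1: V5 <- V2 -> V1 <- V7 -> V8
That exhausts the simple backdoor paths. Count: 1.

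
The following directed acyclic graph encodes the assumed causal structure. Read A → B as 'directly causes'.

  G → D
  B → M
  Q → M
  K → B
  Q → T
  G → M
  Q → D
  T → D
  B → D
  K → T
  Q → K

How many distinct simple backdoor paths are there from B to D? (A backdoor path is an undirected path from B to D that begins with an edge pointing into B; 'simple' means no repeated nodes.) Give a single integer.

6

A backdoor path from B to D is any simple undirected path whose first edge points into B (i.e. leaves B via a parent).
Parents of B: {K}.
Enumerating:
  P1: B <- K <- Q -> M <- G -> D
  P2: B <- K <- Q -> T -> D
  P3: B <- K <- Q -> D
  P4: B <- K -> T <- Q -> M <- G -> D
  P5: B <- K -> T <- Q -> D
  P6: B <- K -> T -> D
That exhausts the simple backdoor paths. Count: 6.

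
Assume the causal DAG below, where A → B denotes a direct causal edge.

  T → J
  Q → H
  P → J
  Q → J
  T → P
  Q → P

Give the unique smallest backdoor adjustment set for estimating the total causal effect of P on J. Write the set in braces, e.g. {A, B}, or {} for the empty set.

Variables eligible for adjustment (non-descendants of P, excluding P and J): {H, Q, T}.
Backdoor paths from P to J:
  P1: P <- T -> J
  P2: P <- Q -> J
The empty set is not sufficient: P1 (P <- T -> J) has no collider blocking it and no conditioned non-collider, so it is open.
Try {Q, T}:
  P1: blocked at fork node T ∈ conditioning set.
  P2: blocked at fork node Q ∈ conditioning set.
{Q, T} contains no descendant of P and blocks every backdoor path.
Every element of {Q, T} is needed (dropping Q leaves P2 open; dropping T leaves P1 open), so no proper subset is valid.
Among all size-2 subsets of the eligible variables, only {Q, T} blocks every backdoor path, so it is the unique smallest valid adjustment set.

{Q, T}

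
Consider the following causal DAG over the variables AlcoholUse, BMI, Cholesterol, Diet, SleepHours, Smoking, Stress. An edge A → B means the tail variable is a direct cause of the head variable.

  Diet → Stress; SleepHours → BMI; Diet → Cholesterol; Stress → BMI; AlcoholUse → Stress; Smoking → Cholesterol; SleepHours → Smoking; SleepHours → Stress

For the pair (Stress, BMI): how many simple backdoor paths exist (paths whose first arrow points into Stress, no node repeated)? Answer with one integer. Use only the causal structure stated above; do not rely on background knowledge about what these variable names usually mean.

A backdoor path from Stress to BMI is any simple undirected path whose first edge points into Stress (i.e. leaves Stress via a parent).
Parents of Stress: {AlcoholUse, Diet, SleepHours}.
Enumerating:
  P1: Stress <- Diet -> Cholesterol <- Smoking <- SleepHours -> BMI
  P2: Stress <- SleepHours -> BMI
That exhausts the simple backdoor paths. Count: 2.

2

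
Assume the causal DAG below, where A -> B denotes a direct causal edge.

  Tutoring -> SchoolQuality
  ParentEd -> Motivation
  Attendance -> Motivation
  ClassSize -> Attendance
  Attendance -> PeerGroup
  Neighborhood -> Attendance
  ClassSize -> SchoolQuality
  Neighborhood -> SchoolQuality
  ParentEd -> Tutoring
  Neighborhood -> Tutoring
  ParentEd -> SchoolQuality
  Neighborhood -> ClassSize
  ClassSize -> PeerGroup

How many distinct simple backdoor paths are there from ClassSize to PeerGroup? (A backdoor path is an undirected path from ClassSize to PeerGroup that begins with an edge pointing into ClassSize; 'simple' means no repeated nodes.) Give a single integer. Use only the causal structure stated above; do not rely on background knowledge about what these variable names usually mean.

5

A backdoor path from ClassSize to PeerGroup is any simple undirected path whose first edge points into ClassSize (i.e. leaves ClassSize via a parent).
Parents of ClassSize: {Neighborhood}.
Enumerating:
  P1: ClassSize <- Neighborhood -> Attendance -> PeerGroup
  P2: ClassSize <- Neighborhood -> Tutoring <- ParentEd -> Motivation <- Attendance -> PeerGroup
  P3: ClassSize <- Neighborhood -> Tutoring -> SchoolQuality <- ParentEd -> Motivation <- Attendance -> PeerGroup
  P4: ClassSize <- Neighborhood -> SchoolQuality <- ParentEd -> Motivation <- Attendance -> PeerGroup
  P5: ClassSize <- Neighborhood -> SchoolQuality <- Tutoring <- ParentEd -> Motivation <- Attendance -> PeerGroup
That exhausts the simple backdoor paths. Count: 5.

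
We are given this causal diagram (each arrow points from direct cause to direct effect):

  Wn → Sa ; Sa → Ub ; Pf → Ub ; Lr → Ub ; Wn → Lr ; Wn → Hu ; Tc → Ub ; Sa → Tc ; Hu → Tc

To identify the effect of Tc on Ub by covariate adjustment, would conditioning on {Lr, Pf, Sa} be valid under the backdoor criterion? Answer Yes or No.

Backdoor paths from Tc to Ub (paths whose first edge points into Tc):
  P1: Tc <- Hu <- Wn -> Lr -> Ub
  P2: Tc <- Hu <- Wn -> Sa -> Ub
  P3: Tc <- Sa <- Wn -> Lr -> Ub
  P4: Tc <- Sa -> Ub
Condition 1 (no descendant of Tc in the set): holds — descendants of Tc are {Ub}; none are in {Lr, Pf, Sa}.
Condition 2 (every backdoor path blocked by {Lr, Pf, Sa}):
  P1: blocked at chain node Lr ∈ conditioning set.
  P2: blocked at chain node Sa ∈ conditioning set.
  P3: blocked at chain node Sa ∈ conditioning set.
  P4: blocked at fork node Sa ∈ conditioning set.
{Lr, Pf, Sa} satisfies the backdoor criterion.

Yes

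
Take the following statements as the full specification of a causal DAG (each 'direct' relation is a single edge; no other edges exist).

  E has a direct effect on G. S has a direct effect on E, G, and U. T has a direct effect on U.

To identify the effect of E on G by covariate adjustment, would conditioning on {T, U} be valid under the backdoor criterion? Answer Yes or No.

No

Backdoor paths from E to G (paths whose first edge points into E):
  P1: E <- S -> G
Condition 1 (no descendant of E in the set): holds — descendants of E are {G}; none are in {T, U}.
Condition 2 (every backdoor path blocked by {T, U}):
  P1: open — no interior node is in the conditioning set.
{T, U} does not satisfy the backdoor criterion.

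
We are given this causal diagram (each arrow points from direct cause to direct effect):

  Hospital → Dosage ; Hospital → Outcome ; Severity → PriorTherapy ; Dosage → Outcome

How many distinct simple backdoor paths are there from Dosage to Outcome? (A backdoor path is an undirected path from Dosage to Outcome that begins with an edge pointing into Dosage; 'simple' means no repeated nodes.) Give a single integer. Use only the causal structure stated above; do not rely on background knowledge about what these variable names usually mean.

A backdoor path from Dosage to Outcome is any simple undirected path whose first edge points into Dosage (i.e. leaves Dosage via a parent).
Parents of Dosage: {Hospital}.
Enumerating:
  P1: Dosage <- Hospital -> Outcome
That exhausts the simple backdoor paths. Count: 1.

1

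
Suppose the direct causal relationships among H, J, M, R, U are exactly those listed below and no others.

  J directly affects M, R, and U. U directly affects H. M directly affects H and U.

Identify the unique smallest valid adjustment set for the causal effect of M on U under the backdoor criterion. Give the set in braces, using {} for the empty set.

Variables eligible for adjustment (non-descendants of M, excluding M and U): {J, R}.
Backdoor paths from M to U:
  P1: M <- J -> U
The empty set is not sufficient: P1 (M <- J -> U) has no collider blocking it and no conditioned non-collider, so it is open.
Try {J}:
  P1: blocked at fork node J ∈ conditioning set.
{J} contains no descendant of M and blocks every backdoor path.
No other singleton works — e.g. {R} leaves P1 open — so {J} is the unique smallest valid adjustment set.

{J}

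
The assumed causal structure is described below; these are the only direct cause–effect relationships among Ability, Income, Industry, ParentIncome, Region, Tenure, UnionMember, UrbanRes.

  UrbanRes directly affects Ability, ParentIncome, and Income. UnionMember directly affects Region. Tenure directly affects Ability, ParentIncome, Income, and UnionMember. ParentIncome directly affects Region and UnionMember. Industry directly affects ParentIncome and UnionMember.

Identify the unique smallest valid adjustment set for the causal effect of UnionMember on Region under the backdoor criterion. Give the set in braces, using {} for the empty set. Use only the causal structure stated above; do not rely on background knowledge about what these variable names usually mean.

{ParentIncome}

Variables eligible for adjustment (non-descendants of UnionMember, excluding UnionMember and Region): {Ability, Income, Industry, ParentIncome, Tenure, UrbanRes}.
Backdoor paths from UnionMember to Region:
  P1: UnionMember <- Tenure -> ParentIncome -> Region
  P2: UnionMember <- Tenure -> Income <- UrbanRes -> ParentIncome -> Region
  P3: UnionMember <- Tenure -> Ability <- UrbanRes -> ParentIncome -> Region
  P4: UnionMember <- Industry -> ParentIncome -> Region
  P5: UnionMember <- ParentIncome -> Region
The empty set is not sufficient: P1 (UnionMember <- Tenure -> ParentIncome -> Region) has no collider blocking it and no conditioned non-collider, so it is open.
Try {ParentIncome}:
  P1: blocked at chain node ParentIncome ∈ conditioning set.
  P2: blocked at collider Income (neither it nor any descendant is in the conditioning set).
  P3: blocked at collider Ability (neither it nor any descendant is in the conditioning set).
  P4: blocked at chain node ParentIncome ∈ conditioning set.
  P5: blocked at fork node ParentIncome ∈ conditioning set.
{ParentIncome} contains no descendant of UnionMember and blocks every backdoor path.
No other singleton works — e.g. {UrbanRes} leaves P1 open — so {ParentIncome} is the unique smallest valid adjustment set.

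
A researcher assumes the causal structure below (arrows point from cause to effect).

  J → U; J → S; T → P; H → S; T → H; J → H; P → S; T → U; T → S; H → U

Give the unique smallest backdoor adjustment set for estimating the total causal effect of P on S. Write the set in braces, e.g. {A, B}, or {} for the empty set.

{T}

Variables eligible for adjustment (non-descendants of P, excluding P and S): {H, J, T, U}.
Backdoor paths from P to S:
  P1: P <- T -> H <- J -> S
  P2: P <- T -> H -> U <- J -> S
  P3: P <- T -> H -> S
  P4: P <- T -> U <- J -> H -> S
  P5: P <- T -> U <- J -> S
  P6: P <- T -> U <- H <- J -> S
  P7: P <- T -> U <- H -> S
  P8: P <- T -> S
The empty set is not sufficient: P3 (P <- T -> H -> S) has no collider blocking it and no conditioned non-collider, so it is open.
Try {T}:
  P1: blocked at fork node T ∈ conditioning set.
  P2: blocked at fork node T ∈ conditioning set.
  P3: blocked at fork node T ∈ conditioning set.
  P4: blocked at fork node T ∈ conditioning set.
  P5: blocked at fork node T ∈ conditioning set.
  P6: blocked at fork node T ∈ conditioning set.
  P7: blocked at fork node T ∈ conditioning set.
  P8: blocked at fork node T ∈ conditioning set.
{T} contains no descendant of P and blocks every backdoor path.
No other singleton works — e.g. {J} leaves P3 open — so {T} is the unique smallest valid adjustment set.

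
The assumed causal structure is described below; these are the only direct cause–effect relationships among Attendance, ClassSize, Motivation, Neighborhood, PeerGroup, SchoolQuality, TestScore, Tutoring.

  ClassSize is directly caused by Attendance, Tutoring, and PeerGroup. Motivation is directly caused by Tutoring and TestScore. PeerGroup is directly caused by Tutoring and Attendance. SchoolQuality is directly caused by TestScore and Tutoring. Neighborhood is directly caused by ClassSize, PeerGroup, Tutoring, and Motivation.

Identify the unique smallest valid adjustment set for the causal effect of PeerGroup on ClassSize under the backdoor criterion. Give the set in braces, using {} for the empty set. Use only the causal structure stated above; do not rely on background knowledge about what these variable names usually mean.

Variables eligible for adjustment (non-descendants of PeerGroup, excluding PeerGroup and ClassSize): {Attendance, Motivation, SchoolQuality, TestScore, Tutoring}.
Backdoor paths from PeerGroup to ClassSize:
  P1: PeerGroup <- Tutoring -> SchoolQuality <- TestScore -> Motivation -> Neighborhood <- ClassSize
  P2: PeerGroup <- Tutoring -> Motivation -> Neighborhood <- ClassSize
  P3: PeerGroup <- Tutoring -> ClassSize
  P4: PeerGroup <- Tutoring -> Neighborhood <- ClassSize
  P5: PeerGroup <- Attendance -> ClassSize
The empty set is not sufficient: P3 (PeerGroup <- Tutoring -> ClassSize) has no collider blocking it and no conditioned non-collider, so it is open.
Try {Attendance, Tutoring}:
  P1: blocked at fork node Tutoring ∈ conditioning set.
  P2: blocked at fork node Tutoring ∈ conditioning set.
  P3: blocked at fork node Tutoring ∈ conditioning set.
  P4: blocked at fork node Tutoring ∈ conditioning set.
  P5: blocked at fork node Attendance ∈ conditioning set.
{Attendance, Tutoring} contains no descendant of PeerGroup and blocks every backdoor path.
Every element of {Attendance, Tutoring} is needed (dropping Attendance leaves P5 open; dropping Tutoring leaves P3 open), so no proper subset is valid.
Among all size-2 subsets of the eligible variables, only {Attendance, Tutoring} blocks every backdoor path, so it is the unique smallest valid adjustment set.

{Attendance, Tutoring}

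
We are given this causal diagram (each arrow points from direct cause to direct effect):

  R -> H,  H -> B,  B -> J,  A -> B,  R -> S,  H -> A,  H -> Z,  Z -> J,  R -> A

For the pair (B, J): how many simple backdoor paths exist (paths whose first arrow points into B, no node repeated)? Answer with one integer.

A backdoor path from B to J is any simple undirected path whose first edge points into B (i.e. leaves B via a parent).
Parents of B: {A, H}.
Enumerating:
  P1: B <- H -> Z -> J
  P2: B <- A <- R -> H -> Z -> J
  P3: B <- A <- H -> Z -> J
That exhausts the simple backdoor paths. Count: 3.

3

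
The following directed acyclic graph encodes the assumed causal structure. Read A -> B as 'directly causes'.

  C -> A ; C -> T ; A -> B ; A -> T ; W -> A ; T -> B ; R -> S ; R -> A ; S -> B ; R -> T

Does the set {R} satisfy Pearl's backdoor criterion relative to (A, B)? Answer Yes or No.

No

Backdoor paths from A to B (paths whose first edge points into A):
  P1: A <- R -> S -> B
  P2: A <- R -> T -> B
  P3: A <- C -> T <- R -> S -> B
  P4: A <- C -> T -> B
Condition 1 (no descendant of A in the set): holds — descendants of A are {B, T}; none are in {R}.
Condition 2 (every backdoor path blocked by {R}):
  P1: blocked at fork node R ∈ conditioning set.
  P2: blocked at fork node R ∈ conditioning set.
  P3: blocked at collider T (neither it nor any descendant is in the conditioning set).
  P4: open — no interior node is in the conditioning set.
{R} does not satisfy the backdoor criterion.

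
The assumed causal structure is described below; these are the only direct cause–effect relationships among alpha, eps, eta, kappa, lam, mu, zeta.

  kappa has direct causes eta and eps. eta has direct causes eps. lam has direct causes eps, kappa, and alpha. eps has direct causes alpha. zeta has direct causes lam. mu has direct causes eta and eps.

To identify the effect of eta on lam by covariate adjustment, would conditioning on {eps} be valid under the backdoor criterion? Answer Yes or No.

Yes

Backdoor paths from eta to lam (paths whose first edge points into eta):
  P1: eta <- eps <- alpha -> lam
  P2: eta <- eps -> kappa -> lam
  P3: eta <- eps -> lam
Condition 1 (no descendant of eta in the set): holds — descendants of eta are {kappa, lam, mu, zeta}; none are in {eps}.
Condition 2 (every backdoor path blocked by {eps}):
  P1: blocked at chain node eps ∈ conditioning set.
  P2: blocked at fork node eps ∈ conditioning set.
  P3: blocked at fork node eps ∈ conditioning set.
{eps} satisfies the backdoor criterion.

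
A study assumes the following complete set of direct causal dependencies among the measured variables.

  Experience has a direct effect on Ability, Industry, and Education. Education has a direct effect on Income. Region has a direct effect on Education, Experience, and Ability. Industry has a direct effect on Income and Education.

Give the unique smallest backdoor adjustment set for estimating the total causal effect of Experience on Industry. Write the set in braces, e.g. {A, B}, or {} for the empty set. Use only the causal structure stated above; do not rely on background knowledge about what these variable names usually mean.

{}

Variables eligible for adjustment (non-descendants of Experience, excluding Experience and Industry): {Region}.
Backdoor paths from Experience to Industry:
  P1: Experience <- Region -> Education <- Industry
  P2: Experience <- Region -> Education -> Income <- Industry
Each backdoor path contains an unconditioned collider, so every path is already blocked with the empty conditioning set:
  P1: blocked at collider Education (neither it nor any descendant is in the conditioning set).
  P2: blocked at collider Income (neither it nor any descendant is in the conditioning set).
The empty set is therefore the unique smallest valid set.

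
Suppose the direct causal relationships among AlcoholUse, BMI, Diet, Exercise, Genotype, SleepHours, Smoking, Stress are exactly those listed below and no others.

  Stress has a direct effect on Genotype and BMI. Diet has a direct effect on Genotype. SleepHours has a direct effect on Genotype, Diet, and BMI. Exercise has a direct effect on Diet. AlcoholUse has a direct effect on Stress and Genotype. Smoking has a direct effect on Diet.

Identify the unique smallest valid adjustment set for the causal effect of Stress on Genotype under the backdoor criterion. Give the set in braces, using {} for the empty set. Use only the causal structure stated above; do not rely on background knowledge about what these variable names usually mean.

Variables eligible for adjustment (non-descendants of Stress, excluding Stress and Genotype): {AlcoholUse, Diet, Exercise, SleepHours, Smoking}.
Backdoor paths from Stress to Genotype:
  P1: Stress <- AlcoholUse -> Genotype
The empty set is not sufficient: P1 (Stress <- AlcoholUse -> Genotype) has no collider blocking it and no conditioned non-collider, so it is open.
Try {AlcoholUse}:
  P1: blocked at fork node AlcoholUse ∈ conditioning set.
{AlcoholUse} contains no descendant of Stress and blocks every backdoor path.
No other singleton works — e.g. {Smoking} leaves P1 open — so {AlcoholUse} is the unique smallest valid adjustment set.

{AlcoholUse}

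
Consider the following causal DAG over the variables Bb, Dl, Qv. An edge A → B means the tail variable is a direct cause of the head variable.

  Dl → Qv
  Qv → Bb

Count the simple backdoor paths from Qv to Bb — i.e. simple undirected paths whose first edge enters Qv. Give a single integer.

A backdoor path from Qv to Bb is any simple undirected path whose first edge points into Qv (i.e. leaves Qv via a parent).
Parents of Qv: {Dl}.
No simple path from any parent of Qv reaches Bb without revisiting Qv, so there are no backdoor paths.

0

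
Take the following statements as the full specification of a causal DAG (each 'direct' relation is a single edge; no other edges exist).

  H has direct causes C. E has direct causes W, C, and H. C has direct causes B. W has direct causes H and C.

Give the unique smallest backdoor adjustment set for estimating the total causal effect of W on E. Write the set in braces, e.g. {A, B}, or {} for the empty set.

Variables eligible for adjustment (non-descendants of W, excluding W and E): {B, C, H}.
Backdoor paths from W to E:
  P1: W <- C -> H -> E
  P2: W <- C -> E
  P3: W <- H <- C -> E
  P4: W <- H -> E
The empty set is not sufficient: P1 (W <- C -> H -> E) has no collider blocking it and no conditioned non-collider, so it is open.
Try {C, H}:
  P1: blocked at fork node C ∈ conditioning set.
  P2: blocked at fork node C ∈ conditioning set.
  P3: blocked at chain node H ∈ conditioning set.
  P4: blocked at fork node H ∈ conditioning set.
{C, H} contains no descendant of W and blocks every backdoor path.
Every element of {C, H} is needed (dropping C leaves P2 open; dropping H leaves P4 open), so no proper subset is valid.
Among all size-2 subsets of the eligible variables, only {C, H} blocks every backdoor path, so it is the unique smallest valid adjustment set.

{C, H}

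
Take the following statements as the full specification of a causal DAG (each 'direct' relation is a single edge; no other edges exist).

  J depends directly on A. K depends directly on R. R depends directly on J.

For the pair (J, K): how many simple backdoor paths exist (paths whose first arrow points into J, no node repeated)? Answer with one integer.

0

A backdoor path from J to K is any simple undirected path whose first edge points into J (i.e. leaves J via a parent).
Parents of J: {A}.
No simple path from any parent of J reaches K without revisiting J, so there are no backdoor paths.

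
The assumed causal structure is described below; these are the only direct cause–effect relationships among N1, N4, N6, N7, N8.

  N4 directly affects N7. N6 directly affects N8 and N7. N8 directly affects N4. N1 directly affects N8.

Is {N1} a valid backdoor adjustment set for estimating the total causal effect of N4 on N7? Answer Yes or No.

Backdoor paths from N4 to N7 (paths whose first edge points into N4):
  P1: N4 <- N8 <- N6 -> N7
Condition 1 (no descendant of N4 in the set): holds — descendants of N4 are {N7}; none are in {N1}.
Condition 2 (every backdoor path blocked by {N1}):
  P1: open — no interior node is in the conditioning set.
{N1} does not satisfy the backdoor criterion.

No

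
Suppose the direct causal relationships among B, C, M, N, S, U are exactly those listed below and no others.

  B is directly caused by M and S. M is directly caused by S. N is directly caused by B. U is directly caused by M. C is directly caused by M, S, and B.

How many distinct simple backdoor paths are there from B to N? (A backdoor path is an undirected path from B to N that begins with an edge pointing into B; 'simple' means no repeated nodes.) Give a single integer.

A backdoor path from B to N is any simple undirected path whose first edge points into B (i.e. leaves B via a parent).
Parents of B: {M, S}.
No simple path from any parent of B reaches N without revisiting B, so there are no backdoor paths.

0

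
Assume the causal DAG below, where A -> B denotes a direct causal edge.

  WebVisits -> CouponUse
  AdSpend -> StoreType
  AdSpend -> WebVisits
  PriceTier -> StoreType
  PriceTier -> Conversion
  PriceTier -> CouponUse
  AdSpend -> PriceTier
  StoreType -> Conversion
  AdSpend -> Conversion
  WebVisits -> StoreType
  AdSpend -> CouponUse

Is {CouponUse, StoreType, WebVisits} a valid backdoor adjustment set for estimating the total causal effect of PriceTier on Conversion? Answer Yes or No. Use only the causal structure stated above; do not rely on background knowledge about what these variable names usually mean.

No

Backdoor paths from PriceTier to Conversion (paths whose first edge points into PriceTier):
  P1: PriceTier <- AdSpend -> WebVisits -> StoreType -> Conversion
  P2: PriceTier <- AdSpend -> StoreType -> Conversion
  P3: PriceTier <- AdSpend -> CouponUse <- WebVisits -> StoreType -> Conversion
  P4: PriceTier <- AdSpend -> Conversion
Condition 1 (no descendant of PriceTier in the set): FAILS — CouponUse and StoreType are descendants of PriceTier.
Condition 2 (every backdoor path blocked by {CouponUse, StoreType, WebVisits}):
  P1: blocked at chain node WebVisits ∈ conditioning set.
  P2: blocked at chain node StoreType ∈ conditioning set.
  P3: blocked at fork node WebVisits ∈ conditioning set.
  P4: open — no interior node is in the conditioning set.
{CouponUse, StoreType, WebVisits} does not satisfy the backdoor criterion.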